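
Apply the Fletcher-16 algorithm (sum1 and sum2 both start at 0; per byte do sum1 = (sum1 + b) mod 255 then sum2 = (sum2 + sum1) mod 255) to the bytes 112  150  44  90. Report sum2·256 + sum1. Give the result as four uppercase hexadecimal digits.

388D

Running sums (mod 255):
  after byte 0 (112): sum1=112, sum2=112
  after byte 1 (150): sum1=7, sum2=119
  after byte 2 (44): sum1=51, sum2=170
  after byte 3 (90): sum1=141, sum2=56
Checksum = sum2·256 + sum1 = 56·256 + 141 = 14477 = 0x388D.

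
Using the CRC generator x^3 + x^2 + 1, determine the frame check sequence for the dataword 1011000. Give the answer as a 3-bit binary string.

Append 3 zeros: 1011000000. Divide by 1101 (XOR where the leading bit is 1):
  pos 0: 1011 XOR 1101 = 0110
  pos 1: 1100 XOR 1101 = 0001
  pos 4: 1000 XOR 1101 = 0101
  pos 5: 1010 XOR 1101 = 0111
  pos 6: 1110 XOR 1101 = 0011
Remainder (last 3 bits) = 011. This is the CRC / FCS.

011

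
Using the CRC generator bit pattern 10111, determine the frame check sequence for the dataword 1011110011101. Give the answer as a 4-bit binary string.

Append 4 zeros: 10111100111010000. Divide by 10111 (XOR where the leading bit is 1):
  pos 0: 10111 XOR 10111 = 00000
  pos 5: 10011 XOR 10111 = 00100
  pos 7: 10010 XOR 10111 = 00101
  pos 9: 10110 XOR 10111 = 00001
Remainder (last 4 bits) = 1000. This is the CRC / FCS.

1000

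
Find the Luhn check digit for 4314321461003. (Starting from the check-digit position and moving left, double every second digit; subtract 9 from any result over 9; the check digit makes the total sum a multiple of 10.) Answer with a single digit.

Partial digits right→left: 3 0 0 1 6 4 1 2 3 4 1 3 4
Double every second digit counting from the check-digit position (so the 1st, 3rd, 5th, ... of the partial from the right).
  doubled (with −9 where >9): 6 0 3 2 6 2 8 → sum 27
  kept as-is: 0 1 4 2 4 3 → sum 14
Total = 27 + 14 = 41.
Check digit = (10 − (41 mod 10)) mod 10 = 9.

9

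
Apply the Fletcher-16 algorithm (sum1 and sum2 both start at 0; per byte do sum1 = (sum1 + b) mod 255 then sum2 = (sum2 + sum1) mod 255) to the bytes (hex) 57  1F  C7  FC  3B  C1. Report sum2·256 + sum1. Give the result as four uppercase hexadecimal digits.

F538

Running sums (mod 255):
  after byte 0 (57): sum1=87, sum2=87
  after byte 1 (1F): sum1=118, sum2=205
  after byte 2 (C7): sum1=62, sum2=12
  after byte 3 (FC): sum1=59, sum2=71
  after byte 4 (3B): sum1=118, sum2=189
  after byte 5 (C1): sum1=56, sum2=245
Checksum = sum2·256 + sum1 = 245·256 + 56 = 62776 = 0xF538.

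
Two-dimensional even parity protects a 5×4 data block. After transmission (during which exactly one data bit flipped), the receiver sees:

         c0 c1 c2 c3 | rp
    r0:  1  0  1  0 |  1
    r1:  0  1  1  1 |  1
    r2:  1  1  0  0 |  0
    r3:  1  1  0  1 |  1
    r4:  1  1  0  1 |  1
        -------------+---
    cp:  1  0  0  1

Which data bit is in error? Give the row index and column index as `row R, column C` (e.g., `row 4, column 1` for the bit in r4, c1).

Recompute each row's even parity and compare to rp:
  r0: data parity 0, sent rp 1 → mismatch
  r1: data parity 1, sent rp 1 → ok
  r2: data parity 0, sent rp 0 → ok
  r3: data parity 1, sent rp 1 → ok
  r4: data parity 1, sent rp 1 → ok
Recompute each column's even parity and compare to cp:
  c0: data parity 0, sent cp 1 → mismatch
  c1: data parity 0, sent cp 0 → ok
  c2: data parity 0, sent cp 0 → ok
  c3: data parity 1, sent cp 1 → ok
Exactly one row (r0) and one column (c0) fail → the flipped bit is at their intersection.

row 0, column 0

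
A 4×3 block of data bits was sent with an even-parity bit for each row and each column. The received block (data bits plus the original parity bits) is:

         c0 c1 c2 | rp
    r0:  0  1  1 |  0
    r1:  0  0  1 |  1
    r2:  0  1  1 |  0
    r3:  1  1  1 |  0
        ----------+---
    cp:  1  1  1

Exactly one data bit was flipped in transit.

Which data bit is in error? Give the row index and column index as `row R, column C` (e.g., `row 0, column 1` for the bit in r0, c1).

Recompute each row's even parity and compare to rp:
  r0: data parity 0, sent rp 0 → ok
  r1: data parity 1, sent rp 1 → ok
  r2: data parity 0, sent rp 0 → ok
  r3: data parity 1, sent rp 0 → mismatch
Recompute each column's even parity and compare to cp:
  c0: data parity 1, sent cp 1 → ok
  c1: data parity 1, sent cp 1 → ok
  c2: data parity 0, sent cp 1 → mismatch
Exactly one row (r3) and one column (c2) fail → the flipped bit is at their intersection.

row 3, column 2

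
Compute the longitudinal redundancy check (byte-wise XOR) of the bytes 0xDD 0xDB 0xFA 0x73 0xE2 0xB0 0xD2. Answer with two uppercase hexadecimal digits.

0F

XOR the bytes together:
  start with 0xDD
  0xDD ⊕ 0xDB = 0x06
  0x06 ⊕ 0xFA = 0xFC
  0xFC ⊕ 0x73 = 0x8F
  0x8F ⊕ 0xE2 = 0x6D
  0x6D ⊕ 0xB0 = 0xDD
  0xDD ⊕ 0xD2 = 0x0F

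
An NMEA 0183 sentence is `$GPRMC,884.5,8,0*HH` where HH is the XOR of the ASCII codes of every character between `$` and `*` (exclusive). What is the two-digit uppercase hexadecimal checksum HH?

40

XOR the ASCII codes of the payload characters:
  'G' = 0x47 → acc = 0x47
  'P' = 0x50 → acc = 0x17
  'R' = 0x52 → acc = 0x45
  'M' = 0x4D → acc = 0x08
  'C' = 0x43 → acc = 0x4B
  ',' = 0x2C → acc = 0x67
  '8' = 0x38 → acc = 0x5F
  '8' = 0x38 → acc = 0x67
  '4' = 0x34 → acc = 0x53
  '.' = 0x2E → acc = 0x7D
  '5' = 0x35 → acc = 0x48
  ',' = 0x2C → acc = 0x64
  '8' = 0x38 → acc = 0x5C
  ',' = 0x2C → acc = 0x70
  '0' = 0x30 → acc = 0x40
Checksum = 0x40.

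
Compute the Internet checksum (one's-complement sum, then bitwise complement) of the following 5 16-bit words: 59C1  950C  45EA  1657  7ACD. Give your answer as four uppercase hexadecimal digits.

One's-complement addition (fold any carry out of bit 15 back into bit 0):
  0x59C1 + 0x950C = 0x0EECD
  0xEECD + 0x45EA = 0x134B7 → wrap carry → 0x34B8
  0x34B8 + 0x1657 = 0x04B0F
  0x4B0F + 0x7ACD = 0x0C5DC
One's-complement sum = 0xC5DC.
Checksum = ~0xC5DC & 0xFFFF = 0x3A23.

3A23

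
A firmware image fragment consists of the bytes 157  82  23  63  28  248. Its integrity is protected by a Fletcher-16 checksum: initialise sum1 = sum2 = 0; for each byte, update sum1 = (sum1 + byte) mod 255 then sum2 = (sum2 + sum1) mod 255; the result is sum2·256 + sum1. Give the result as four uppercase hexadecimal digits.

Running sums (mod 255):
  after byte 0 (157): sum1=157, sum2=157
  after byte 1 (82): sum1=239, sum2=141
  after byte 2 (23): sum1=7, sum2=148
  after byte 3 (63): sum1=70, sum2=218
  after byte 4 (28): sum1=98, sum2=61
  after byte 5 (248): sum1=91, sum2=152
Checksum = sum2·256 + sum1 = 152·256 + 91 = 39003 = 0x985B.

985B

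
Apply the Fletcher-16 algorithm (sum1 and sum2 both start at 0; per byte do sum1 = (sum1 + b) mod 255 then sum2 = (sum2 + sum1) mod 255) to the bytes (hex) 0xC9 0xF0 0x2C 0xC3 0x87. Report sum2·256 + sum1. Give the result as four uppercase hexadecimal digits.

4832

Running sums (mod 255):
  after byte 0 (0xC9): sum1=201, sum2=201
  after byte 1 (0xF0): sum1=186, sum2=132
  after byte 2 (0x2C): sum1=230, sum2=107
  after byte 3 (0xC3): sum1=170, sum2=22
  after byte 4 (0x87): sum1=50, sum2=72
Checksum = sum2·256 + sum1 = 72·256 + 50 = 18482 = 0x4832.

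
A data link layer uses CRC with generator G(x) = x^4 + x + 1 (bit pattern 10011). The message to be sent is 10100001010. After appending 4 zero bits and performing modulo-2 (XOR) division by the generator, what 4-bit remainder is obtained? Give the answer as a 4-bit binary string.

Append 4 zeros: 101000010100000. Divide by 10011 (XOR where the leading bit is 1):
  pos 0: 10100 XOR 10011 = 00111
  pos 2: 11100 XOR 10011 = 01111
  pos 3: 11111 XOR 10011 = 01100
  pos 4: 11000 XOR 10011 = 01011
  pos 5: 10111 XOR 10011 = 00100
  pos 7: 10000 XOR 10011 = 00011
  pos 10: 11000 XOR 10011 = 01011
Remainder (last 4 bits) = 1011. This is the CRC / FCS.

1011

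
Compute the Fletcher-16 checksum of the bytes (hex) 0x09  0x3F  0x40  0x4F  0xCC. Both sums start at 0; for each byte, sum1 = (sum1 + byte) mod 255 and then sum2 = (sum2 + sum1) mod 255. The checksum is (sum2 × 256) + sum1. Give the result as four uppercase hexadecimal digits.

56A4

Running sums (mod 255):
  after byte 0 (0x09): sum1=9, sum2=9
  after byte 1 (0x3F): sum1=72, sum2=81
  after byte 2 (0x40): sum1=136, sum2=217
  after byte 3 (0x4F): sum1=215, sum2=177
  after byte 4 (0xCC): sum1=164, sum2=86
Checksum = sum2·256 + sum1 = 86·256 + 164 = 22180 = 0x56A4.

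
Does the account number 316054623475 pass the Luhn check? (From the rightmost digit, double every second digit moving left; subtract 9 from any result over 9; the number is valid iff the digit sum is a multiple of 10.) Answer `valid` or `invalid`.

valid

From the right, keep odd positions and double even positions (subtract 9 from any doubled value over 9):
  doubled (positions 2,4,...): 5 6 3 1 3 6 → sum 24
  kept (positions 1,3,...): 5 4 2 4 0 1 → sum 16
Total = 40.
40 mod 10 = 0, so the number is valid.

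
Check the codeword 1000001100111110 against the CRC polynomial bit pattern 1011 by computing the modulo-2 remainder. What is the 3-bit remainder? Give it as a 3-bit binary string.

000

Modulo-2 division of 1000001100111110 by 1011:
  pos 0: 1000 XOR 1011 = 0011
  pos 2: 1100 XOR 1011 = 0111
  pos 3: 1111 XOR 1011 = 0100
  pos 4: 1001 XOR 1011 = 0010
  pos 6: 1000 XOR 1011 = 0011
  pos 8: 1111 XOR 1011 = 0100
  pos 9: 1001 XOR 1011 = 0010
  pos 11: 1011 XOR 1011 = 0000
Remainder = 000 (zero — the frame passes the CRC check).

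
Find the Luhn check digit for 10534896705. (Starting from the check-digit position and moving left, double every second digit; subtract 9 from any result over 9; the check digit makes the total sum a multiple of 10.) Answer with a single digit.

Partial digits right→left: 5 0 7 6 9 8 4 3 5 0 1
Double every second digit counting from the check-digit position (so the 1st, 3rd, 5th, ... of the partial from the right).
  doubled (with −9 where >9): 1 5 9 8 1 2 → sum 26
  kept as-is: 0 6 8 3 0 → sum 17
Total = 26 + 17 = 43.
Check digit = (10 − (43 mod 10)) mod 10 = 7.

7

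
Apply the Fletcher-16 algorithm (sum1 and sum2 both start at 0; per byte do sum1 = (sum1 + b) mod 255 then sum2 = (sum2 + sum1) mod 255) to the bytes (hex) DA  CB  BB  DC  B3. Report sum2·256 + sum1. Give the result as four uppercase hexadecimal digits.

16F2

Running sums (mod 255):
  after byte 0 (DA): sum1=218, sum2=218
  after byte 1 (CB): sum1=166, sum2=129
  after byte 2 (BB): sum1=98, sum2=227
  after byte 3 (DC): sum1=63, sum2=35
  after byte 4 (B3): sum1=242, sum2=22
Checksum = sum2·256 + sum1 = 22·256 + 242 = 5874 = 0x16F2.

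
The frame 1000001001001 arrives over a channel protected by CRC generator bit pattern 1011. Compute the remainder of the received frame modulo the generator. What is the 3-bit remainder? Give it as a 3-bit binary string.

000

Modulo-2 division of 1000001001001 by 1011:
  pos 0: 1000 XOR 1011 = 0011
  pos 2: 1100 XOR 1011 = 0111
  pos 3: 1111 XOR 1011 = 0100
  pos 4: 1000 XOR 1011 = 0011
  pos 6: 1101 XOR 1011 = 0110
  pos 7: 1100 XOR 1011 = 0111
  pos 8: 1110 XOR 1011 = 0101
  pos 9: 1011 XOR 1011 = 0000
Remainder = 000 (zero — the frame passes the CRC check).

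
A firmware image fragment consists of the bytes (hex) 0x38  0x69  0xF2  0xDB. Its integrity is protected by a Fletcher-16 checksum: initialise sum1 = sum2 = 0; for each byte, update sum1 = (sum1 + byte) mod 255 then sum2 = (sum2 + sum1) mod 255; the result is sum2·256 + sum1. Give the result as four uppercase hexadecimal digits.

Running sums (mod 255):
  after byte 0 (0x38): sum1=56, sum2=56
  after byte 1 (0x69): sum1=161, sum2=217
  after byte 2 (0xF2): sum1=148, sum2=110
  after byte 3 (0xDB): sum1=112, sum2=222
Checksum = sum2·256 + sum1 = 222·256 + 112 = 56944 = 0xDE70.

DE70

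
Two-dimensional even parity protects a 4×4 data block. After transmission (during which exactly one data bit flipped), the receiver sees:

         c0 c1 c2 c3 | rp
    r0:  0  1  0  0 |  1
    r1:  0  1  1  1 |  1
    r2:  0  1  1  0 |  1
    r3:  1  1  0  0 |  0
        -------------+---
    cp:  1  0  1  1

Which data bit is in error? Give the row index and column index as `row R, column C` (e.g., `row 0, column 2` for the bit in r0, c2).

Recompute each row's even parity and compare to rp:
  r0: data parity 1, sent rp 1 → ok
  r1: data parity 1, sent rp 1 → ok
  r2: data parity 0, sent rp 1 → mismatch
  r3: data parity 0, sent rp 0 → ok
Recompute each column's even parity and compare to cp:
  c0: data parity 1, sent cp 1 → ok
  c1: data parity 0, sent cp 0 → ok
  c2: data parity 0, sent cp 1 → mismatch
  c3: data parity 1, sent cp 1 → ok
Exactly one row (r2) and one column (c2) fail → the flipped bit is at their intersection.

row 2, column 2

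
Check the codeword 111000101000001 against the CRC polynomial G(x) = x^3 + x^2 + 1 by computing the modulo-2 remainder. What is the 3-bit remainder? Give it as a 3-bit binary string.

001

Modulo-2 division of 111000101000001 by 1101:
  pos 0: 1110 XOR 1101 = 0011
  pos 2: 1100 XOR 1101 = 0001
  pos 5: 1101 XOR 1101 = 0000
Remainder = 001 (nonzero — an error is detected).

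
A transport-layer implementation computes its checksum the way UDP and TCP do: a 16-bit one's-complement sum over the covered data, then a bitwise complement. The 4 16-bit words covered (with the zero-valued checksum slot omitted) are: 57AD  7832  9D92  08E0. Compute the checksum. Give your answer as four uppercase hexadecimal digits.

One's-complement addition (fold any carry out of bit 15 back into bit 0):
  0x57AD + 0x7832 = 0x0CFDF
  0xCFDF + 0x9D92 = 0x16D71 → wrap carry → 0x6D72
  0x6D72 + 0x08E0 = 0x07652
One's-complement sum = 0x7652.
Checksum = ~0x7652 & 0xFFFF = 0x89AD.

89AD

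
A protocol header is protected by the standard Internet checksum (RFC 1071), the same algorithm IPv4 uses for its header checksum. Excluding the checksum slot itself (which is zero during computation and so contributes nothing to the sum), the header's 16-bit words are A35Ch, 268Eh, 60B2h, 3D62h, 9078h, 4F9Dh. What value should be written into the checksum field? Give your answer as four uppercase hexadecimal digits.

B7EA

One's-complement addition (fold any carry out of bit 15 back into bit 0):
  0xA35C + 0x268E = 0x0C9EA
  0xC9EA + 0x60B2 = 0x12A9C → wrap carry → 0x2A9D
  0x2A9D + 0x3D62 = 0x067FF
  0x67FF + 0x9078 = 0x0F877
  0xF877 + 0x4F9D = 0x14814 → wrap carry → 0x4815
One's-complement sum = 0x4815.
Checksum = ~0x4815 & 0xFFFF = 0xB7EA.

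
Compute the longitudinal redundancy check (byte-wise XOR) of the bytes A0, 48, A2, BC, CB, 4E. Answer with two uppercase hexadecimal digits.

XOR the bytes together:
  start with 0xA0
  0xA0 ⊕ 0x48 = 0xE8
  0xE8 ⊕ 0xA2 = 0x4A
  0x4A ⊕ 0xBC = 0xF6
  0xF6 ⊕ 0xCB = 0x3D
  0x3D ⊕ 0x4E = 0x73

73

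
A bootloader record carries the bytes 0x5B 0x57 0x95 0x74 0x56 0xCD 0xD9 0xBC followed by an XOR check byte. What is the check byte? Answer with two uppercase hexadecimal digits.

13

XOR the bytes together:
  start with 0x5B
  0x5B ⊕ 0x57 = 0x0C
  0x0C ⊕ 0x95 = 0x99
  0x99 ⊕ 0x74 = 0xED
  0xED ⊕ 0x56 = 0xBB
  0xBB ⊕ 0xCD = 0x76
  0x76 ⊕ 0xD9 = 0xAF
  0xAF ⊕ 0xBC = 0x13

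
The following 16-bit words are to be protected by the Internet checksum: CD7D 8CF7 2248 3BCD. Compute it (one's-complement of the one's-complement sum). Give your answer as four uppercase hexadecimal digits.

4775

One's-complement addition (fold any carry out of bit 15 back into bit 0):
  0xCD7D + 0x8CF7 = 0x15A74 → wrap carry → 0x5A75
  0x5A75 + 0x2248 = 0x07CBD
  0x7CBD + 0x3BCD = 0x0B88A
One's-complement sum = 0xB88A.
Checksum = ~0xB88A & 0xFFFF = 0x4775.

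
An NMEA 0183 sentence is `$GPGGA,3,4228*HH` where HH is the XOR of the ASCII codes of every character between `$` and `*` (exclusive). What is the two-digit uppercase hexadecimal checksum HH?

XOR the ASCII codes of the payload characters:
  'G' = 0x47 → acc = 0x47
  'P' = 0x50 → acc = 0x17
  'G' = 0x47 → acc = 0x50
  'G' = 0x47 → acc = 0x17
  'A' = 0x41 → acc = 0x56
  ',' = 0x2C → acc = 0x7A
  '3' = 0x33 → acc = 0x49
  ',' = 0x2C → acc = 0x65
  '4' = 0x34 → acc = 0x51
  '2' = 0x32 → acc = 0x63
  '2' = 0x32 → acc = 0x51
  '8' = 0x38 → acc = 0x69
Checksum = 0x69.

69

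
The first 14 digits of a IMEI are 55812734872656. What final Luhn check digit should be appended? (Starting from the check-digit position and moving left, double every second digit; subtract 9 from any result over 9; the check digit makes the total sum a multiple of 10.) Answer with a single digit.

Partial digits right→left: 6 5 6 2 7 8 4 3 7 2 1 8 5 5
Double every second digit counting from the check-digit position (so the 1st, 3rd, 5th, ... of the partial from the right).
  doubled (with −9 where >9): 3 3 5 8 5 2 1 → sum 27
  kept as-is: 5 2 8 3 2 8 5 → sum 33
Total = 27 + 33 = 60.
Check digit = (10 − (60 mod 10)) mod 10 = 0.

0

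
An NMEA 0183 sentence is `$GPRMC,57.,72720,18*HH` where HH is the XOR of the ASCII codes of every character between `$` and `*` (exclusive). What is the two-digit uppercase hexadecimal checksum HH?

72

XOR the ASCII codes of the payload characters:
  'G' = 0x47 → acc = 0x47
  'P' = 0x50 → acc = 0x17
  'R' = 0x52 → acc = 0x45
  'M' = 0x4D → acc = 0x08
  'C' = 0x43 → acc = 0x4B
  ',' = 0x2C → acc = 0x67
  '5' = 0x35 → acc = 0x52
  '7' = 0x37 → acc = 0x65
  '.' = 0x2E → acc = 0x4B
  ',' = 0x2C → acc = 0x67
  '7' = 0x37 → acc = 0x50
  '2' = 0x32 → acc = 0x62
  '7' = 0x37 → acc = 0x55
  '2' = 0x32 → acc = 0x67
  '0' = 0x30 → acc = 0x57
  ',' = 0x2C → acc = 0x7B
  '1' = 0x31 → acc = 0x4A
  '8' = 0x38 → acc = 0x72
Checksum = 0x72.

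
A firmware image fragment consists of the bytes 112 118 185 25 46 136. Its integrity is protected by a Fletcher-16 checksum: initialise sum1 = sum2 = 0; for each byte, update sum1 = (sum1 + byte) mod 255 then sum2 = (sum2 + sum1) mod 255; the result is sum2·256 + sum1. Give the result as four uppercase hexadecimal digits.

0A70

Running sums (mod 255):
  after byte 0 (112): sum1=112, sum2=112
  after byte 1 (118): sum1=230, sum2=87
  after byte 2 (185): sum1=160, sum2=247
  after byte 3 (25): sum1=185, sum2=177
  after byte 4 (46): sum1=231, sum2=153
  after byte 5 (136): sum1=112, sum2=10
Checksum = sum2·256 + sum1 = 10·256 + 112 = 2672 = 0x0A70.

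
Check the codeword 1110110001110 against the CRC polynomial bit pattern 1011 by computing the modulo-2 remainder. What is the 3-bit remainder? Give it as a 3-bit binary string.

100

Modulo-2 division of 1110110001110 by 1011:
  pos 0: 1110 XOR 1011 = 0101
  pos 1: 1011 XOR 1011 = 0000
  pos 5: 1000 XOR 1011 = 0011
  pos 7: 1111 XOR 1011 = 0100
  pos 8: 1001 XOR 1011 = 0010
Remainder = 100 (nonzero — an error is detected).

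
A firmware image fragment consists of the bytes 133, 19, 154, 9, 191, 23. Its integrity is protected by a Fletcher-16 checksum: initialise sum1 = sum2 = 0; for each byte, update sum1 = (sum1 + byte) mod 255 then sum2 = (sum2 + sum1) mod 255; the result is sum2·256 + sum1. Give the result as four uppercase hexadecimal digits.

Running sums (mod 255):
  after byte 0 (133): sum1=133, sum2=133
  after byte 1 (19): sum1=152, sum2=30
  after byte 2 (154): sum1=51, sum2=81
  after byte 3 (9): sum1=60, sum2=141
  after byte 4 (191): sum1=251, sum2=137
  after byte 5 (23): sum1=19, sum2=156
Checksum = sum2·256 + sum1 = 156·256 + 19 = 39955 = 0x9C13.

9C13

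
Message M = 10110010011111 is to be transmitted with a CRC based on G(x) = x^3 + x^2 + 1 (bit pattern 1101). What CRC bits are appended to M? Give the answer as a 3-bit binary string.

Append 3 zeros: 10110010011111000. Divide by 1101 (XOR where the leading bit is 1):
  pos 0: 1011 XOR 1101 = 0110
  pos 1: 1100 XOR 1101 = 0001
  pos 4: 1010 XOR 1101 = 0111
  pos 5: 1110 XOR 1101 = 0011
  pos 7: 1111 XOR 1101 = 0010
  pos 9: 1011 XOR 1101 = 0110
  pos 10: 1101 XOR 1101 = 0000
Remainder (last 3 bits) = 000. This is the CRC / FCS.

000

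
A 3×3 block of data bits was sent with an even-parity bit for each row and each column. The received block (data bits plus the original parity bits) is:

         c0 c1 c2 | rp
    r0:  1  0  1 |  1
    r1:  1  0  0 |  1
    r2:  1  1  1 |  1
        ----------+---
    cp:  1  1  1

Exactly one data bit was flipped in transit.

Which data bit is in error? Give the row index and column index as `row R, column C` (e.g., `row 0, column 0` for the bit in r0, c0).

Recompute each row's even parity and compare to rp:
  r0: data parity 0, sent rp 1 → mismatch
  r1: data parity 1, sent rp 1 → ok
  r2: data parity 1, sent rp 1 → ok
Recompute each column's even parity and compare to cp:
  c0: data parity 1, sent cp 1 → ok
  c1: data parity 1, sent cp 1 → ok
  c2: data parity 0, sent cp 1 → mismatch
Exactly one row (r0) and one column (c2) fail → the flipped bit is at their intersection.

row 0, column 2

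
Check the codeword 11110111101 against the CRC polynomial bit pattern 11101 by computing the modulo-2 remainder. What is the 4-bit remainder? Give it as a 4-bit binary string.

1000

Modulo-2 division of 11110111101 by 11101:
  pos 0: 11110 XOR 11101 = 00011
  pos 3: 11111 XOR 11101 = 00010
  pos 6: 10101 XOR 11101 = 01000
Remainder = 1000 (nonzero — an error is detected).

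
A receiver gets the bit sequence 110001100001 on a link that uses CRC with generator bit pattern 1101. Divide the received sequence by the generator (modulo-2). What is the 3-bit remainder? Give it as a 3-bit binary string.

Modulo-2 division of 110001100001 by 1101:
  pos 0: 1100 XOR 1101 = 0001
  pos 3: 1011 XOR 1101 = 0110
  pos 4: 1100 XOR 1101 = 0001
  pos 7: 1000 XOR 1101 = 0101
  pos 8: 1011 XOR 1101 = 0110
Remainder = 110 (nonzero — an error is detected).

110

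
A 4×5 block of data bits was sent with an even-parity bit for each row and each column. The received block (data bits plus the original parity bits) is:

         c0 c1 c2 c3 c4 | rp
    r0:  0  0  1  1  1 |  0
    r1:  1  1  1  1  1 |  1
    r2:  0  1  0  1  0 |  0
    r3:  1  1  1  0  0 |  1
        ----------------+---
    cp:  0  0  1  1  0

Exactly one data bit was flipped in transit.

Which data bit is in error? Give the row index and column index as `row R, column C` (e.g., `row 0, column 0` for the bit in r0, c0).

row 0, column 1

Recompute each row's even parity and compare to rp:
  r0: data parity 1, sent rp 0 → mismatch
  r1: data parity 1, sent rp 1 → ok
  r2: data parity 0, sent rp 0 → ok
  r3: data parity 1, sent rp 1 → ok
Recompute each column's even parity and compare to cp:
  c0: data parity 0, sent cp 0 → ok
  c1: data parity 1, sent cp 0 → mismatch
  c2: data parity 1, sent cp 1 → ok
  c3: data parity 1, sent cp 1 → ok
  c4: data parity 0, sent cp 0 → ok
Exactly one row (r0) and one column (c1) fail → the flipped bit is at their intersection.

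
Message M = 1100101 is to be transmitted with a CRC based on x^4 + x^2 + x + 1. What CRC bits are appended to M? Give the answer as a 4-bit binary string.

0000

Append 4 zeros: 11001010000. Divide by 10111 (XOR where the leading bit is 1):
  pos 0: 11001 XOR 10111 = 01110
  pos 1: 11100 XOR 10111 = 01011
  pos 2: 10111 XOR 10111 = 00000
Remainder (last 4 bits) = 0000. This is the CRC / FCS.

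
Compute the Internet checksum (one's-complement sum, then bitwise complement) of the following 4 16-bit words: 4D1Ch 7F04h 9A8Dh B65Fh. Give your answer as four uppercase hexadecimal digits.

E2F1

One's-complement addition (fold any carry out of bit 15 back into bit 0):
  0x4D1C + 0x7F04 = 0x0CC20
  0xCC20 + 0x9A8D = 0x166AD → wrap carry → 0x66AE
  0x66AE + 0xB65F = 0x11D0D → wrap carry → 0x1D0E
One's-complement sum = 0x1D0E.
Checksum = ~0x1D0E & 0xFFFF = 0xE2F1.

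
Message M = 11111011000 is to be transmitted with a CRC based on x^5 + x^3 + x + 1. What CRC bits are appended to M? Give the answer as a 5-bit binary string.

01110

Append 5 zeros: 1111101100000000. Divide by 101011 (XOR where the leading bit is 1):
  pos 0: 111110 XOR 101011 = 010101
  pos 1: 101011 XOR 101011 = 000000
  pos 7: 100000 XOR 101011 = 001011
  pos 9: 101100 XOR 101011 = 000111
Remainder (last 5 bits) = 01110. This is the CRC / FCS.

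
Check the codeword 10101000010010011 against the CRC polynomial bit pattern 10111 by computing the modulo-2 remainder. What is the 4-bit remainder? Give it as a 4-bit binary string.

1110

Modulo-2 division of 10101000010010011 by 10111:
  pos 0: 10101 XOR 10111 = 00010
  pos 3: 10000 XOR 10111 = 00111
  pos 5: 11101 XOR 10111 = 01010
  pos 6: 10100 XOR 10111 = 00011
  pos 9: 11010 XOR 10111 = 01101
  pos 10: 11010 XOR 10111 = 01101
  pos 11: 11011 XOR 10111 = 01100
  pos 12: 11001 XOR 10111 = 01110
Remainder = 1110 (nonzero — an error is detected).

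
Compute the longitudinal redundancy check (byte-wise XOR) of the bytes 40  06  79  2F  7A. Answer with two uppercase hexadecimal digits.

XOR the bytes together:
  start with 0x40
  0x40 ⊕ 0x06 = 0x46
  0x46 ⊕ 0x79 = 0x3F
  0x3F ⊕ 0x2F = 0x10
  0x10 ⊕ 0x7A = 0x6A

6A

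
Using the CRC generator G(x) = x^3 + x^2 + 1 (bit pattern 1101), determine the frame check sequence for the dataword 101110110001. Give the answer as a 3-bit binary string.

Append 3 zeros: 101110110001000. Divide by 1101 (XOR where the leading bit is 1):
  pos 0: 1011 XOR 1101 = 0110
  pos 1: 1101 XOR 1101 = 0000
  pos 6: 1100 XOR 1101 = 0001
  pos 9: 1010 XOR 1101 = 0111
  pos 10: 1110 XOR 1101 = 0011
Remainder (last 3 bits) = 110. This is the CRC / FCS.

110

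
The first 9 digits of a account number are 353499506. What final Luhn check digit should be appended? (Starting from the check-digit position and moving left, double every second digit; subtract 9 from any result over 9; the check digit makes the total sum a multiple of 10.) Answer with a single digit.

Partial digits right→left: 6 0 5 9 9 4 3 5 3
Double every second digit counting from the check-digit position (so the 1st, 3rd, 5th, ... of the partial from the right).
  doubled (with −9 where >9): 3 1 9 6 6 → sum 25
  kept as-is: 0 9 4 5 → sum 18
Total = 25 + 18 = 43.
Check digit = (10 − (43 mod 10)) mod 10 = 7.

7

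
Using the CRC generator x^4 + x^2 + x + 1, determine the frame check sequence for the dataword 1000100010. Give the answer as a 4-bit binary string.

Append 4 zeros: 10001000100000. Divide by 10111 (XOR where the leading bit is 1):
  pos 0: 10001 XOR 10111 = 00110
  pos 2: 11000 XOR 10111 = 01111
  pos 3: 11110 XOR 10111 = 01001
  pos 4: 10011 XOR 10111 = 00100
  pos 6: 10000 XOR 10111 = 00111
  pos 8: 11100 XOR 10111 = 01011
  pos 9: 10110 XOR 10111 = 00001
Remainder (last 4 bits) = 0001. This is the CRC / FCS.

0001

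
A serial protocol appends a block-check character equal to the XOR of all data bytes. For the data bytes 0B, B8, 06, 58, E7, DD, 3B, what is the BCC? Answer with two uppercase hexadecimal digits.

XOR the bytes together:
  start with 0x0B
  0x0B ⊕ 0xB8 = 0xB3
  0xB3 ⊕ 0x06 = 0xB5
  0xB5 ⊕ 0x58 = 0xED
  0xED ⊕ 0xE7 = 0x0A
  0x0A ⊕ 0xDD = 0xD7
  0xD7 ⊕ 0x3B = 0xEC

EC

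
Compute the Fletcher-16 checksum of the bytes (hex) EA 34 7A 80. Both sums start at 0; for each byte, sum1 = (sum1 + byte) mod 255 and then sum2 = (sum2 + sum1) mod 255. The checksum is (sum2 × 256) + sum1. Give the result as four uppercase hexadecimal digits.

BD1A

Running sums (mod 255):
  after byte 0 (EA): sum1=234, sum2=234
  after byte 1 (34): sum1=31, sum2=10
  after byte 2 (7A): sum1=153, sum2=163
  after byte 3 (80): sum1=26, sum2=189
Checksum = sum2·256 + sum1 = 189·256 + 26 = 48410 = 0xBD1A.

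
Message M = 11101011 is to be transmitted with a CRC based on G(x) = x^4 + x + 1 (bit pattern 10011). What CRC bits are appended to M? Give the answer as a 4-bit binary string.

Append 4 zeros: 111010110000. Divide by 10011 (XOR where the leading bit is 1):
  pos 0: 11101 XOR 10011 = 01110
  pos 1: 11100 XOR 10011 = 01111
  pos 2: 11111 XOR 10011 = 01100
  pos 3: 11001 XOR 10011 = 01010
  pos 4: 10100 XOR 10011 = 00111
  pos 6: 11100 XOR 10011 = 01111
  pos 7: 11110 XOR 10011 = 01101
Remainder (last 4 bits) = 1101. This is the CRC / FCS.

1101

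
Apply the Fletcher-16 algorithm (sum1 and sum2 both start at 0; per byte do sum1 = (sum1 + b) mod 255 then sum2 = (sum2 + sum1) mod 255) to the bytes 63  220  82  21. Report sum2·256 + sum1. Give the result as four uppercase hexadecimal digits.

4D83

Running sums (mod 255):
  after byte 0 (63): sum1=63, sum2=63
  after byte 1 (220): sum1=28, sum2=91
  after byte 2 (82): sum1=110, sum2=201
  after byte 3 (21): sum1=131, sum2=77
Checksum = sum2·256 + sum1 = 77·256 + 131 = 19843 = 0x4D83.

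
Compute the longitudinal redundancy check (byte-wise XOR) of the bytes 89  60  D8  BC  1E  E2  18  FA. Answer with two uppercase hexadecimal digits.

93

XOR the bytes together:
  start with 0x89
  0x89 ⊕ 0x60 = 0xE9
  0xE9 ⊕ 0xD8 = 0x31
  0x31 ⊕ 0xBC = 0x8D
  0x8D ⊕ 0x1E = 0x93
  0x93 ⊕ 0xE2 = 0x71
  0x71 ⊕ 0x18 = 0x69
  0x69 ⊕ 0xFA = 0x93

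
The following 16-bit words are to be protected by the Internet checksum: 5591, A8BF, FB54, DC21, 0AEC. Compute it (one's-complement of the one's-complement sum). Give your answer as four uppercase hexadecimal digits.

One's-complement addition (fold any carry out of bit 15 back into bit 0):
  0x5591 + 0xA8BF = 0x0FE50
  0xFE50 + 0xFB54 = 0x1F9A4 → wrap carry → 0xF9A5
  0xF9A5 + 0xDC21 = 0x1D5C6 → wrap carry → 0xD5C7
  0xD5C7 + 0x0AEC = 0x0E0B3
One's-complement sum = 0xE0B3.
Checksum = ~0xE0B3 & 0xFFFF = 0x1F4C.

1F4C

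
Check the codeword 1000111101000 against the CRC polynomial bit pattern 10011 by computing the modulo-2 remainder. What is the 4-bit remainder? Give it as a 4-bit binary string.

0011

Modulo-2 division of 1000111101000 by 10011:
  pos 0: 10001 XOR 10011 = 00010
  pos 3: 10111 XOR 10011 = 00100
  pos 5: 10001 XOR 10011 = 00010
  pos 8: 10000 XOR 10011 = 00011
Remainder = 0011 (nonzero — an error is detected).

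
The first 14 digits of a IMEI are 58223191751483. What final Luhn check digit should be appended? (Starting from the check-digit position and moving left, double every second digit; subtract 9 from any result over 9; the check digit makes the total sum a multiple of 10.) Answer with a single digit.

Partial digits right→left: 3 8 4 1 5 7 1 9 1 3 2 2 8 5
Double every second digit counting from the check-digit position (so the 1st, 3rd, 5th, ... of the partial from the right).
  doubled (with −9 where >9): 6 8 1 2 2 4 7 → sum 30
  kept as-is: 8 1 7 9 3 2 5 → sum 35
Total = 30 + 35 = 65.
Check digit = (10 − (65 mod 10)) mod 10 = 5.

5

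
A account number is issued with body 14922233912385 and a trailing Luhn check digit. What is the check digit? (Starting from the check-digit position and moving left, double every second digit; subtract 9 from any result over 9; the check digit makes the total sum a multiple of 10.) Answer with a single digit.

5

Partial digits right→left: 5 8 3 2 1 9 3 3 2 2 2 9 4 1
Double every second digit counting from the check-digit position (so the 1st, 3rd, 5th, ... of the partial from the right).
  doubled (with −9 where >9): 1 6 2 6 4 4 8 → sum 31
  kept as-is: 8 2 9 3 2 9 1 → sum 34
Total = 31 + 34 = 65.
Check digit = (10 − (65 mod 10)) mod 10 = 5.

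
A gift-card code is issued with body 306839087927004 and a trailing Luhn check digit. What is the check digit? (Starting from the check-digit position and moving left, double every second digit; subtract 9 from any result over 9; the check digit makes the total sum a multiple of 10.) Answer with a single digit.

Partial digits right→left: 4 0 0 7 2 9 7 8 0 9 3 8 6 0 3
Double every second digit counting from the check-digit position (so the 1st, 3rd, 5th, ... of the partial from the right).
  doubled (with −9 where >9): 8 0 4 5 0 6 3 6 → sum 32
  kept as-is: 0 7 9 8 9 8 0 → sum 41
Total = 32 + 41 = 73.
Check digit = (10 − (73 mod 10)) mod 10 = 7.

7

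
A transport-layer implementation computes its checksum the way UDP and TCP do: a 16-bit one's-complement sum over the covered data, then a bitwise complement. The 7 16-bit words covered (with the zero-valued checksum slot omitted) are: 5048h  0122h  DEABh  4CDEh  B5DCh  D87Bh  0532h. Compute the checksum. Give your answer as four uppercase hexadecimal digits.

EF80

One's-complement addition (fold any carry out of bit 15 back into bit 0):
  0x5048 + 0x0122 = 0x0516A
  0x516A + 0xDEAB = 0x13015 → wrap carry → 0x3016
  0x3016 + 0x4CDE = 0x07CF4
  0x7CF4 + 0xB5DC = 0x132D0 → wrap carry → 0x32D1
  0x32D1 + 0xD87B = 0x10B4C → wrap carry → 0x0B4D
  0x0B4D + 0x0532 = 0x0107F
One's-complement sum = 0x107F.
Checksum = ~0x107F & 0xFFFF = 0xEF80.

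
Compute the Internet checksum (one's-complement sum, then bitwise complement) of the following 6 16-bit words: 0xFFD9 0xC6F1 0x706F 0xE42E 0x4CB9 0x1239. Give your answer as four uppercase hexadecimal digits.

85A3

One's-complement addition (fold any carry out of bit 15 back into bit 0):
  0xFFD9 + 0xC6F1 = 0x1C6CA → wrap carry → 0xC6CB
  0xC6CB + 0x706F = 0x1373A → wrap carry → 0x373B
  0x373B + 0xE42E = 0x11B69 → wrap carry → 0x1B6A
  0x1B6A + 0x4CB9 = 0x06823
  0x6823 + 0x1239 = 0x07A5C
One's-complement sum = 0x7A5C.
Checksum = ~0x7A5C & 0xFFFF = 0x85A3.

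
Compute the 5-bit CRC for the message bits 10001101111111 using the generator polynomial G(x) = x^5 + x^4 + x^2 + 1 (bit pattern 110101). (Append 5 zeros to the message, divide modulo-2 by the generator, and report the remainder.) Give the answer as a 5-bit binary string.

11000

Append 5 zeros: 1000110111111100000. Divide by 110101 (XOR where the leading bit is 1):
  pos 0: 100011 XOR 110101 = 010110
  pos 1: 101100 XOR 110101 = 011001
  pos 2: 110011 XOR 110101 = 000110
  pos 5: 110111 XOR 110101 = 000010
  pos 9: 101110 XOR 110101 = 011011
  pos 10: 110110 XOR 110101 = 000011
Remainder (last 5 bits) = 11000. This is the CRC / FCS.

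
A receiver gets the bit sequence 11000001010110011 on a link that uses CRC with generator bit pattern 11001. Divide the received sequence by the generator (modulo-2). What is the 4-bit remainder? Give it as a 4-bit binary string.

Modulo-2 division of 11000001010110011 by 11001:
  pos 0: 11000 XOR 11001 = 00001
  pos 4: 10010 XOR 11001 = 01011
  pos 5: 10111 XOR 11001 = 01110
  pos 6: 11100 XOR 11001 = 00101
  pos 8: 10111 XOR 11001 = 01110
  pos 9: 11100 XOR 11001 = 00101
  pos 11: 10101 XOR 11001 = 01100
  pos 12: 11001 XOR 11001 = 00000
Remainder = 0000 (zero — the frame passes the CRC check).

0000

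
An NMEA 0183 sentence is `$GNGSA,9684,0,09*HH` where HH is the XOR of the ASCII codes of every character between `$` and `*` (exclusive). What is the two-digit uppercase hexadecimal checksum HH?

XOR the ASCII codes of the payload characters:
  'G' = 0x47 → acc = 0x47
  'N' = 0x4E → acc = 0x09
  'G' = 0x47 → acc = 0x4E
  'S' = 0x53 → acc = 0x1D
  'A' = 0x41 → acc = 0x5C
  ',' = 0x2C → acc = 0x70
  '9' = 0x39 → acc = 0x49
  '6' = 0x36 → acc = 0x7F
  '8' = 0x38 → acc = 0x47
  '4' = 0x34 → acc = 0x73
  ',' = 0x2C → acc = 0x5F
  '0' = 0x30 → acc = 0x6F
  ',' = 0x2C → acc = 0x43
  '0' = 0x30 → acc = 0x73
  '9' = 0x39 → acc = 0x4A
Checksum = 0x4A.

4A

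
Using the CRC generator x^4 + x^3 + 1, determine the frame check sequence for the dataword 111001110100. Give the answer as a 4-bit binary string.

Append 4 zeros: 1110011101000000. Divide by 11001 (XOR where the leading bit is 1):
  pos 0: 11100 XOR 11001 = 00101
  pos 2: 10111 XOR 11001 = 01110
  pos 3: 11101 XOR 11001 = 00100
  pos 5: 10001 XOR 11001 = 01000
  pos 6: 10000 XOR 11001 = 01001
  pos 7: 10010 XOR 11001 = 01011
  pos 8: 10110 XOR 11001 = 01111
  pos 9: 11110 XOR 11001 = 00111
  pos 11: 11100 XOR 11001 = 00101
Remainder (last 4 bits) = 0101. This is the CRC / FCS.

0101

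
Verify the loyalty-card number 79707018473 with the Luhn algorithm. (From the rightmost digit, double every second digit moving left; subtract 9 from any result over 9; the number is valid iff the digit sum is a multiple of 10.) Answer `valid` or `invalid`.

valid

From the right, keep odd positions and double even positions (subtract 9 from any doubled value over 9):
  doubled (positions 2,4,...): 5 7 0 0 9 → sum 21
  kept (positions 1,3,...): 3 4 1 7 7 7 → sum 29
Total = 50.
50 mod 10 = 0, so the number is valid.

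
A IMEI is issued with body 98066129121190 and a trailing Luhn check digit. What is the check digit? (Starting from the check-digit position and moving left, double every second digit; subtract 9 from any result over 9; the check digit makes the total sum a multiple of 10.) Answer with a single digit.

Partial digits right→left: 0 9 1 1 2 1 9 2 1 6 6 0 8 9
Double every second digit counting from the check-digit position (so the 1st, 3rd, 5th, ... of the partial from the right).
  doubled (with −9 where >9): 0 2 4 9 2 3 7 → sum 27
  kept as-is: 9 1 1 2 6 0 9 → sum 28
Total = 27 + 28 = 55.
Check digit = (10 − (55 mod 10)) mod 10 = 5.

5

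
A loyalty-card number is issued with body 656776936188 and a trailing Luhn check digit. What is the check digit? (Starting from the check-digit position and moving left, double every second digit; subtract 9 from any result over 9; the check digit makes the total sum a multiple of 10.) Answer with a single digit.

4

Partial digits right→left: 8 8 1 6 3 9 6 7 7 6 5 6
Double every second digit counting from the check-digit position (so the 1st, 3rd, 5th, ... of the partial from the right).
  doubled (with −9 where >9): 7 2 6 3 5 1 → sum 24
  kept as-is: 8 6 9 7 6 6 → sum 42
Total = 24 + 42 = 66.
Check digit = (10 − (66 mod 10)) mod 10 = 4.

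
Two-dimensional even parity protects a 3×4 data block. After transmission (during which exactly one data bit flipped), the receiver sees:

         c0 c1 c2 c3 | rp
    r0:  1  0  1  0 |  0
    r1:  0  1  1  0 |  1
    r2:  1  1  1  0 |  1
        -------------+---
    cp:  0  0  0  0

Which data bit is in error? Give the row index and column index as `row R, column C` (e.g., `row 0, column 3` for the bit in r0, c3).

Recompute each row's even parity and compare to rp:
  r0: data parity 0, sent rp 0 → ok
  r1: data parity 0, sent rp 1 → mismatch
  r2: data parity 1, sent rp 1 → ok
Recompute each column's even parity and compare to cp:
  c0: data parity 0, sent cp 0 → ok
  c1: data parity 0, sent cp 0 → ok
  c2: data parity 1, sent cp 0 → mismatch
  c3: data parity 0, sent cp 0 → ok
Exactly one row (r1) and one column (c2) fail → the flipped bit is at their intersection.

row 1, column 2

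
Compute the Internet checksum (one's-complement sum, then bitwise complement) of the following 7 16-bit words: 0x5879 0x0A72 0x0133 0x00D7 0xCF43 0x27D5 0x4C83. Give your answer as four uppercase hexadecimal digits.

One's-complement addition (fold any carry out of bit 15 back into bit 0):
  0x5879 + 0x0A72 = 0x062EB
  0x62EB + 0x0133 = 0x0641E
  0x641E + 0x00D7 = 0x064F5
  0x64F5 + 0xCF43 = 0x13438 → wrap carry → 0x3439
  0x3439 + 0x27D5 = 0x05C0E
  0x5C0E + 0x4C83 = 0x0A891
One's-complement sum = 0xA891.
Checksum = ~0xA891 & 0xFFFF = 0x576E.

576E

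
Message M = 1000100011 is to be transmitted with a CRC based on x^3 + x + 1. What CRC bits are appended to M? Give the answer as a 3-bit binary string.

000

Append 3 zeros: 1000100011000. Divide by 1011 (XOR where the leading bit is 1):
  pos 0: 1000 XOR 1011 = 0011
  pos 2: 1110 XOR 1011 = 0101
  pos 3: 1010 XOR 1011 = 0001
  pos 6: 1011 XOR 1011 = 0000
Remainder (last 3 bits) = 000. This is the CRC / FCS.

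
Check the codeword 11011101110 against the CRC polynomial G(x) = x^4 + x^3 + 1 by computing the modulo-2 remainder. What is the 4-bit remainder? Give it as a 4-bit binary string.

Modulo-2 division of 11011101110 by 11001:
  pos 0: 11011 XOR 11001 = 00010
  pos 3: 10101 XOR 11001 = 01100
  pos 4: 11001 XOR 11001 = 00000
Remainder = 0010 (nonzero — an error is detected).

0010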